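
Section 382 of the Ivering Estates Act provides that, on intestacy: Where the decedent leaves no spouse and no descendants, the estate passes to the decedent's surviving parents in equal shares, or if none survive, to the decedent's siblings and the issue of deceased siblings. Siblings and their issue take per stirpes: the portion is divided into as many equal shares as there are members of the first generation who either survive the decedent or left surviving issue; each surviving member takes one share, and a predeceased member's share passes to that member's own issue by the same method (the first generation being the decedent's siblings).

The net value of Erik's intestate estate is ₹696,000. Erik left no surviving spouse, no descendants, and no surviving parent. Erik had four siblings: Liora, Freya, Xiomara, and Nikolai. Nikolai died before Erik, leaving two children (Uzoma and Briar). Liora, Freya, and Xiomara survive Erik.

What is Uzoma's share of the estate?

Uzoma receives ₹87,000.

The entire ₹696,000 passes to the siblings and their issue.
That amount (₹696,000) is divided into 4 shares of ₹174,000: Liora, Freya, and Xiomara each take ₹174,000; Nikolai's ₹174,000 share passes to Nikolai's issue.
Nikolai's share (₹174,000) is divided into 2 shares of ₹87,000: Uzoma and Briar each take ₹87,000.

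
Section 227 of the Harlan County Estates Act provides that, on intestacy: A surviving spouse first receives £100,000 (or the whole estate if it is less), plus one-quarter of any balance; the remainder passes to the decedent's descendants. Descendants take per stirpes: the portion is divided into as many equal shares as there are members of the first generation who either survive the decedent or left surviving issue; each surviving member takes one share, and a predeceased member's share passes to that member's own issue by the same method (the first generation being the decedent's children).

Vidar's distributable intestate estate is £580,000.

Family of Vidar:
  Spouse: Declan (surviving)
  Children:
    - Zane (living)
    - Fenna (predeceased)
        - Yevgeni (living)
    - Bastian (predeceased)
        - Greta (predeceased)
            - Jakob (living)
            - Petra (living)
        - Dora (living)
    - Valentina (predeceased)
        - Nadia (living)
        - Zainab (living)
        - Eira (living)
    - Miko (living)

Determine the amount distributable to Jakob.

Jakob receives £18,000.

Declan first takes £100,000, leaving a balance of £480,000. Declan then takes one-quarter of the balance (£120,000), for a total of £220,000. The remaining £360,000 passes to the descendants.
The descendants' portion (£360,000) is divided into 5 shares of £72,000: Zane and Miko each take £72,000; Fenna's £72,000 share passes to Fenna's issue; Bastian's £72,000 share passes to Bastian's issue; Valentina's £72,000 share passes to Valentina's issue.
Fenna's share (£72,000) passes entirely to Yevgeni.
Bastian's share (£72,000) is divided into 2 shares of £36,000: Dora takes £36,000; Greta's £36,000 share passes to Greta's issue.
Greta's share (£36,000) is divided into 2 shares of £18,000: Jakob and Petra each take £18,000.
Valentina's share (£72,000) is divided into 3 shares of £24,000: Nadia, Zainab, and Eira each take £24,000.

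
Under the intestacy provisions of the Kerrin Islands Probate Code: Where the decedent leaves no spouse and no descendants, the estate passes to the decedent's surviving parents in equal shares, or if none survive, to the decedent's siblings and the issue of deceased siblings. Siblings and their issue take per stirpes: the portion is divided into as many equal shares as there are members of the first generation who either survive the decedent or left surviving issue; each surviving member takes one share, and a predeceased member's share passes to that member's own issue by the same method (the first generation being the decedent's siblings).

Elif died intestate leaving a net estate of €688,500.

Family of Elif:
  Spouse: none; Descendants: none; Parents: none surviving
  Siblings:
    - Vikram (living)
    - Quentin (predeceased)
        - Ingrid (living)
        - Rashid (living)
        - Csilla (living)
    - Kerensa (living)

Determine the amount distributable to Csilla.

Csilla receives €76,500.

The entire €688,500 passes to the siblings and their issue.
That amount (€688,500) is divided into 3 shares of €229,500: Vikram and Kerensa each take €229,500; Quentin's €229,500 share passes to Quentin's issue.
Quentin's share (€229,500) is divided into 3 shares of €76,500: Ingrid, Rashid, and Csilla each take €76,500.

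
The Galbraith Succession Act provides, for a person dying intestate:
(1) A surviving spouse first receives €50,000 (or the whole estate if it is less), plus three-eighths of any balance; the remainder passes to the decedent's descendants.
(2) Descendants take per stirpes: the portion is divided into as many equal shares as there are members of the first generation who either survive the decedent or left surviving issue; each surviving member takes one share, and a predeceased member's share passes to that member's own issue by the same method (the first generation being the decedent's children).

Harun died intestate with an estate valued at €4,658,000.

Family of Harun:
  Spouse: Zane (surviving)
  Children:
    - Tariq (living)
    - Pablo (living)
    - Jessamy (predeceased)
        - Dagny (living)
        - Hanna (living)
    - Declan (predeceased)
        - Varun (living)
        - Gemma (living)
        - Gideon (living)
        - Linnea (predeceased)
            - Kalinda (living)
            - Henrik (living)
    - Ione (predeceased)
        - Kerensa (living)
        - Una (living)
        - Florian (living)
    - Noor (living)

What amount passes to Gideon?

Zane first takes €50,000, leaving a balance of €4,608,000. Zane then takes three-eighths of the balance (€1,728,000), for a total of €1,778,000. The remaining €2,880,000 passes to the descendants.
The descendants' portion (€2,880,000) is divided into 6 shares of €480,000: Tariq, Pablo, and Noor each take €480,000; Jessamy's €480,000 share passes to Jessamy's issue; Declan's €480,000 share passes to Declan's issue; Ione's €480,000 share passes to Ione's issue.
Jessamy's share (€480,000) is divided into 2 shares of €240,000: Dagny and Hanna each take €240,000.
Declan's share (€480,000) is divided into 4 shares of €120,000: Varun, Gemma, and Gideon each take €120,000; Linnea's €120,000 share passes to Linnea's issue.
Linnea's share (€120,000) is divided into 2 shares of €60,000: Kalinda and Henrik each take €60,000.
Ione's share (€480,000) is divided into 3 shares of €160,000: Kerensa, Una, and Florian each take €160,000.

Gideon receives €120,000.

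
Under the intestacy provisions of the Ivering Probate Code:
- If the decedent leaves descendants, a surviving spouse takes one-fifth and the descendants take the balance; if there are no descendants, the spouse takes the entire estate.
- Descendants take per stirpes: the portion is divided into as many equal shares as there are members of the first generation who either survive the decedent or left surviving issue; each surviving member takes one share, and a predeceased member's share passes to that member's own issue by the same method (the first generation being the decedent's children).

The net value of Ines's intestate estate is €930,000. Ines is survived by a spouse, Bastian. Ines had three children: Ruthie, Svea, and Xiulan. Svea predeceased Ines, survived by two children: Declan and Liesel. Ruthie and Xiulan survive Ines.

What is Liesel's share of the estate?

Liesel receives €124,000.

Bastian takes one-fifth of €930,000 = €186,000. The remaining €744,000 passes to the descendants.
The descendants' portion (€744,000) is divided into 3 shares of €248,000: Ruthie and Xiulan each take €248,000; Svea's €248,000 share passes to Svea's issue.
Svea's share (€248,000) is divided into 2 shares of €124,000: Declan and Liesel each take €124,000.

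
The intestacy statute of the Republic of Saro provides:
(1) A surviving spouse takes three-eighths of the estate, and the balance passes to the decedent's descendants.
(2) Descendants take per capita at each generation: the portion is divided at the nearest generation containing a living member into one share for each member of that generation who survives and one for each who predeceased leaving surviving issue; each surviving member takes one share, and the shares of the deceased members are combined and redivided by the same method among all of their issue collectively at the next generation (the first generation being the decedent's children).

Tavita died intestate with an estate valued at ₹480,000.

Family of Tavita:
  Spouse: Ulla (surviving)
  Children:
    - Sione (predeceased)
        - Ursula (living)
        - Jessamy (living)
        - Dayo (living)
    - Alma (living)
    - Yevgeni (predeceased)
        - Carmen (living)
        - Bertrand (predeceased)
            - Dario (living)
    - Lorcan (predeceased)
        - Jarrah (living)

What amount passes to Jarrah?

Jarrah receives ₹37,500.

Ulla takes three-eighths of ₹480,000 = ₹180,000. The remaining ₹300,000 passes to the descendants.
The descendants' portion (₹300,000) is divided at the children's generation into 4 shares of ₹75,000. Alma takes ₹75,000. The 3 shares of the deceased (Sione, Yevgeni, and Lorcan) are combined into a pool of ₹225,000.
That pool (₹225,000) is divided at the grandchildren's generation into 6 shares of ₹37,500. Ursula, Jessamy, Dayo, Carmen, and Jarrah each take ₹37,500. The remaining share for the deceased Bertrand (₹37,500) is carried to the next generation.
That pool (₹37,500) passes entirely to Dario, the sole taker at the great-grandchildren's generation.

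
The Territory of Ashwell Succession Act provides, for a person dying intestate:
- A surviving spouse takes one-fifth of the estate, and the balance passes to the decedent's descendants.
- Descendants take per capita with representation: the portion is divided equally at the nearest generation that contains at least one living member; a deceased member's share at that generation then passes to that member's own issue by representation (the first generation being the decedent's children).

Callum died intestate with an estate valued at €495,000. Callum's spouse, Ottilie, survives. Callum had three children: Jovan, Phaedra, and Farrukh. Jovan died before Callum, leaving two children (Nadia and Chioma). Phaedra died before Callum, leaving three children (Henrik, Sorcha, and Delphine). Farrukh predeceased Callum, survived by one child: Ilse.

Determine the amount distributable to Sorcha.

Sorcha receives €66,000.

Ottilie takes one-fifth of €495,000 = €99,000. The remaining €396,000 passes to the descendants.
No child survives, so the initial division is made at the grandchildren's generation.
The descendants' portion (€396,000) is divided into 6 shares of €66,000: Nadia, Chioma, Henrik, Sorcha, Delphine, and Ilse each take €66,000.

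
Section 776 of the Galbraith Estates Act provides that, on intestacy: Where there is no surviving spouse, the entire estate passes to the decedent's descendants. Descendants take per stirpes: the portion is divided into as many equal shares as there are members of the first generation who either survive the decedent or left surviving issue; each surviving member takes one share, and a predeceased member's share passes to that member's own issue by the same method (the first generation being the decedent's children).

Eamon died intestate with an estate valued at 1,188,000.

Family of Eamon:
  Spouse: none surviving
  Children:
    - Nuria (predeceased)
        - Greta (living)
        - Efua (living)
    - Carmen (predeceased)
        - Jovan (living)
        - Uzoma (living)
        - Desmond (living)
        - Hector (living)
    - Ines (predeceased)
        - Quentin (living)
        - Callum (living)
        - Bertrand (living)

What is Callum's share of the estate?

Callum receives 132,000.

The entire 1,188,000 passes to the descendants.
That amount (1,188,000) is divided into 3 shares of 396,000: Nuria's 396,000 share passes to Nuria's issue; Carmen's 396,000 share passes to Carmen's issue; Ines's 396,000 share passes to Ines's issue.
Nuria's share (396,000) is divided into 2 shares of 198,000: Greta and Efua each take 198,000.
Carmen's share (396,000) is divided into 4 shares of 99,000: Jovan, Uzoma, Desmond, and Hector each take 99,000.
Ines's share (396,000) is divided into 3 shares of 132,000: Quentin, Callum, and Bertrand each take 132,000.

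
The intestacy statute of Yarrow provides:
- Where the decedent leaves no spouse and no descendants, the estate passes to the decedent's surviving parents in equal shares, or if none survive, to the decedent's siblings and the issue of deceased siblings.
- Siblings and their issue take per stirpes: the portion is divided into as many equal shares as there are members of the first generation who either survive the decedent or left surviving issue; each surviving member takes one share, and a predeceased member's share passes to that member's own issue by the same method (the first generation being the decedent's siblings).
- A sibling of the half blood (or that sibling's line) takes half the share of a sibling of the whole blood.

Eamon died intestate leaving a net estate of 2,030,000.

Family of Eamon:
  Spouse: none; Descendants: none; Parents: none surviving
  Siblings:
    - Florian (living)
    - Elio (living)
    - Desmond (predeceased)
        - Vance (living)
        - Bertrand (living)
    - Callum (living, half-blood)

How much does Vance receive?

Vance receives 290,000.

The entire 2,030,000 passes to the siblings and their issue.
Counting each half-blood sibling's line as half a unit, there are 7/2 units in 2,030,000, so one unit is 580,000. Whole-blood lines (Florian, Elio, and Desmond) take 580,000 each; half-blood lines (Callum) take 290,000 each.
Desmond's share (580,000) is divided into 2 shares of 290,000: Vance and Bertrand each take 290,000.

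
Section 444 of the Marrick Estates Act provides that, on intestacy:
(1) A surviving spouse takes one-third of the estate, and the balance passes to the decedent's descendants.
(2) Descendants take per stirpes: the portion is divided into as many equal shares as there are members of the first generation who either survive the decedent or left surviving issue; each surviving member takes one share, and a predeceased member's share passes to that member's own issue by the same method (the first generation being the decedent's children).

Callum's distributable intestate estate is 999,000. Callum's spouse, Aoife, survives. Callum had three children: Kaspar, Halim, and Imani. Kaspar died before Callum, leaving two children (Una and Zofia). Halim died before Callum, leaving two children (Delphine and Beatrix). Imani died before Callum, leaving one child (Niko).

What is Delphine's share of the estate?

Aoife takes one-third of 999,000 = 333,000. The remaining 666,000 passes to the descendants.
The descendants' portion (666,000) is divided into 3 shares of 222,000: Kaspar's 222,000 share passes to Kaspar's issue; Halim's 222,000 share passes to Halim's issue; Imani's 222,000 share passes to Imani's issue.
Kaspar's share (222,000) is divided into 2 shares of 111,000: Una and Zofia each take 111,000.
Halim's share (222,000) is divided into 2 shares of 111,000: Delphine and Beatrix each take 111,000.
Imani's share (222,000) passes entirely to Niko.

Delphine receives 111,000.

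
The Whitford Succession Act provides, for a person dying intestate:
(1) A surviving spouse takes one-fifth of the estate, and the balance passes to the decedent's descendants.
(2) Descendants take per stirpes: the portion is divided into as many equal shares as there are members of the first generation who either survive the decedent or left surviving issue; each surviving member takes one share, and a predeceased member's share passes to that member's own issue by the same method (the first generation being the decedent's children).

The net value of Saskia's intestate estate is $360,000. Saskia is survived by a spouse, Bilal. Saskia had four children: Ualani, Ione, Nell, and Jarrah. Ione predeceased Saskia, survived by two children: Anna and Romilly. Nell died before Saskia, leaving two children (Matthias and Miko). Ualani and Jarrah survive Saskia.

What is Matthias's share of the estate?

Matthias receives $36,000.

Bilal takes one-fifth of $360,000 = $72,000. The remaining $288,000 passes to the descendants.
The descendants' portion ($288,000) is divided into 4 shares of $72,000: Ualani and Jarrah each take $72,000; Ione's $72,000 share passes to Ione's issue; Nell's $72,000 share passes to Nell's issue.
Ione's share ($72,000) is divided into 2 shares of $36,000: Anna and Romilly each take $36,000.
Nell's share ($72,000) is divided into 2 shares of $36,000: Matthias and Miko each take $36,000.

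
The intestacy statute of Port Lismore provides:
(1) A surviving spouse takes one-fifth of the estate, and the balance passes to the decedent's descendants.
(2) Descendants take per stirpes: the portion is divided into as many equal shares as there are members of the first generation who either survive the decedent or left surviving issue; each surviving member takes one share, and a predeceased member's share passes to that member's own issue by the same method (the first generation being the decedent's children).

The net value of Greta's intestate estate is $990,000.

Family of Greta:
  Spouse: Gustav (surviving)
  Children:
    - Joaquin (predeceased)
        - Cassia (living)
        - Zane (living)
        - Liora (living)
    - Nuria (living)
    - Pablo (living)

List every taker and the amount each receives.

Gustav takes one-fifth of $990,000 = $198,000. The remaining $792,000 passes to the descendants.
The descendants' portion ($792,000) is divided into 3 shares of $264,000: Nuria and Pablo each take $264,000; Joaquin's $264,000 share passes to Joaquin's issue.
Joaquin's share ($264,000) is divided into 3 shares of $88,000: Cassia, Zane, and Liora each take $88,000.

Gustav: $198,000; Cassia: $88,000; Zane: $88,000; Liora: $88,000; Nuria: $264,000; Pablo: $264,000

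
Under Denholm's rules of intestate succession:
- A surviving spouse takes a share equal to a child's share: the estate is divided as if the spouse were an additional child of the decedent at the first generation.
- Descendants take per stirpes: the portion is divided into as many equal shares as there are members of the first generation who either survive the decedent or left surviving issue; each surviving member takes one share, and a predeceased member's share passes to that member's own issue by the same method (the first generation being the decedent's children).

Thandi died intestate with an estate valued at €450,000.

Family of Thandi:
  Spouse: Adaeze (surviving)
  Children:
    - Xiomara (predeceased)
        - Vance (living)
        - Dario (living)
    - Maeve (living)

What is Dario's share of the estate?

Dario receives €75,000.

The spouse counts as an additional share at the children's level, so there are 3 primary shares of €150,000. Adaeze takes one such share (€150,000).
The children's combined portion (€300,000) is divided into 2 shares of €150,000: Maeve takes €150,000; Xiomara's €150,000 share passes to Xiomara's issue.
Xiomara's share (€150,000) is divided into 2 shares of €75,000: Vance and Dario each take €75,000.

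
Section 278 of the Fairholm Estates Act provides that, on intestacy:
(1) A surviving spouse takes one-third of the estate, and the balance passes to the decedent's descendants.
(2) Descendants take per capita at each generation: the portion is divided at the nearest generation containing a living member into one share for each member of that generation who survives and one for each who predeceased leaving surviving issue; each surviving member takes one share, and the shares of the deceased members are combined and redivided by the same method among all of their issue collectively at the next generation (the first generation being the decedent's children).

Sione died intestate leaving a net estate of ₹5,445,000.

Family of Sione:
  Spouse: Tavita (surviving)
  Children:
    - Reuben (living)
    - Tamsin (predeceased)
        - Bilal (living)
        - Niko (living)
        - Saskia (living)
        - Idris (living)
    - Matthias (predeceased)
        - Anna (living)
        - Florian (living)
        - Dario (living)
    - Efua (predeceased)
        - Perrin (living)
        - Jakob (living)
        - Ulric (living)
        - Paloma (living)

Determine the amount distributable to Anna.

Tavita takes one-third of ₹5,445,000 = ₹1,815,000. The remaining ₹3,630,000 passes to the descendants.
The descendants' portion (₹3,630,000) is divided at the children's generation into 4 shares of ₹907,500. Reuben takes ₹907,500. The 3 shares of the deceased (Tamsin, Matthias, and Efua) are combined into a pool of ₹2,722,500.
That pool (₹2,722,500) is divided at the grandchildren's generation equally among Bilal, Niko, Saskia, Idris, Anna, Florian, Dario, Perrin, Jakob, Ulric, and Paloma: ₹247,500 each.

Anna receives ₹247,500.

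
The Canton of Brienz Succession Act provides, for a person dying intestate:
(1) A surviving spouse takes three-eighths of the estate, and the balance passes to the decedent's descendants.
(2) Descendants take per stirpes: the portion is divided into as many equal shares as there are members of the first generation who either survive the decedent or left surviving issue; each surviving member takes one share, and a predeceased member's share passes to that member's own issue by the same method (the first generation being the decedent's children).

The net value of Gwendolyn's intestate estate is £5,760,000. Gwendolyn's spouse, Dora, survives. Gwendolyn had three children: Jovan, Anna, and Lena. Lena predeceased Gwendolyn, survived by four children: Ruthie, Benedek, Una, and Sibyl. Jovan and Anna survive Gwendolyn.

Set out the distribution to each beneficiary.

Dora: £2,160,000; Jovan: £1,200,000; Anna: £1,200,000; Ruthie: £300,000; Benedek: £300,000; Una: £300,000; Sibyl: £300,000

Dora takes three-eighths of £5,760,000 = £2,160,000. The remaining £3,600,000 passes to the descendants.
The descendants' portion (£3,600,000) is divided into 3 shares of £1,200,000: Jovan and Anna each take £1,200,000; Lena's £1,200,000 share passes to Lena's issue.
Lena's share (£1,200,000) is divided into 4 shares of £300,000: Ruthie, Benedek, Una, and Sibyl each take £300,000.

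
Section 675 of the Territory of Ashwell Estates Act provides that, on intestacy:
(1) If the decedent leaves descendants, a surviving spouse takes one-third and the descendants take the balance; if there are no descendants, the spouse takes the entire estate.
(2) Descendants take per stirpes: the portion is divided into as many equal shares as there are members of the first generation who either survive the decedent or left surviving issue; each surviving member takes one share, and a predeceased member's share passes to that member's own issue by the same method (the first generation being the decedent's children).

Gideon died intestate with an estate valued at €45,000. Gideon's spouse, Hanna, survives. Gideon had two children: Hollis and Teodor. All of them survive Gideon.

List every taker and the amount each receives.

Hanna: €15,000; Hollis: €15,000; Teodor: €15,000

Hanna takes one-third of €45,000 = €15,000. The remaining €30,000 passes to the descendants.
The descendants' portion (€30,000) is divided into 2 shares of €15,000: Hollis and Teodor each take €15,000.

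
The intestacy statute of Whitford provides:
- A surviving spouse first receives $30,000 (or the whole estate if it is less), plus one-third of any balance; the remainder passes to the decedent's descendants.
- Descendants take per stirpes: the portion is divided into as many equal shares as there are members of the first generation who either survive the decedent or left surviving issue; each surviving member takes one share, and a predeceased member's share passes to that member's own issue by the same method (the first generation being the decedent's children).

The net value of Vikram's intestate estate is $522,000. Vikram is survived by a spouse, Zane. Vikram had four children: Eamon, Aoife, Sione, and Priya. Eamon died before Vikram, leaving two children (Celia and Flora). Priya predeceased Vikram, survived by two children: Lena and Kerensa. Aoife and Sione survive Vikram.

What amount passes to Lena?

Zane first takes $30,000, leaving a balance of $492,000. Zane then takes one-third of the balance ($164,000), for a total of $194,000. The remaining $328,000 passes to the descendants.
The descendants' portion ($328,000) is divided into 4 shares of $82,000: Aoife and Sione each take $82,000; Eamon's $82,000 share passes to Eamon's issue; Priya's $82,000 share passes to Priya's issue.
Eamon's share ($82,000) is divided into 2 shares of $41,000: Celia and Flora each take $41,000.
Priya's share ($82,000) is divided into 2 shares of $41,000: Lena and Kerensa each take $41,000.

Lena receives $41,000.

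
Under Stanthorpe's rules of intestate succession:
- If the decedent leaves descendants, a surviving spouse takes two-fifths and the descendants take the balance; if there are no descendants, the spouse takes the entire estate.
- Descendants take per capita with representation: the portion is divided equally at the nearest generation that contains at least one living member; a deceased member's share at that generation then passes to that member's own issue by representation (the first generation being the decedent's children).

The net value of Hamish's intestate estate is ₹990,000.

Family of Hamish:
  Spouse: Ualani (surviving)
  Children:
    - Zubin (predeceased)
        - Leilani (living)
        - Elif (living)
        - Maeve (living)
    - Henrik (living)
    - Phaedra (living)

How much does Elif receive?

Elif receives ₹66,000.

Ualani takes two-fifths of ₹990,000 = ₹396,000. The remaining ₹594,000 passes to the descendants.
The descendants' portion (₹594,000) is divided into 3 shares of ₹198,000: Henrik and Phaedra each take ₹198,000; Zubin's ₹198,000 share passes to Zubin's issue.
Zubin's share (₹198,000) is divided into 3 shares of ₹66,000: Leilani, Elif, and Maeve each take ₹66,000.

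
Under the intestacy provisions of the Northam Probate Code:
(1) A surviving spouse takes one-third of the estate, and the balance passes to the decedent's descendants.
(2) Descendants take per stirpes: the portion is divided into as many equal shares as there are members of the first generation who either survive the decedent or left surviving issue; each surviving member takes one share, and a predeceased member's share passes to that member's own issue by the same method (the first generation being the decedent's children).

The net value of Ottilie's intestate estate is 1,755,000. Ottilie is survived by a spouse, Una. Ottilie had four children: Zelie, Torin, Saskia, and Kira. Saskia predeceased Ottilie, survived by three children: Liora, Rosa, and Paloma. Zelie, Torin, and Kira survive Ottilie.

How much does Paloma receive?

Una takes one-third of 1,755,000 = 585,000. The remaining 1,170,000 passes to the descendants.
The descendants' portion (1,170,000) is divided into 4 shares of 292,500: Zelie, Torin, and Kira each take 292,500; Saskia's 292,500 share passes to Saskia's issue.
Saskia's share (292,500) is divided into 3 shares of 97,500: Liora, Rosa, and Paloma each take 97,500.

Paloma receives 97,500.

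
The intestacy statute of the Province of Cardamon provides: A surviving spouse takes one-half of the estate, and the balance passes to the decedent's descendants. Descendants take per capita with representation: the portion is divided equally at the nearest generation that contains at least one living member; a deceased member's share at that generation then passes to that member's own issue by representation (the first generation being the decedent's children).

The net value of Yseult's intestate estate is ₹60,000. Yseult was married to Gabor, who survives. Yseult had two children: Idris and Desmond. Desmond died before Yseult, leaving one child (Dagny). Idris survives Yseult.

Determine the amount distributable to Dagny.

Dagny receives ₹15,000.

Gabor takes one-half of ₹60,000 = ₹30,000. The remaining ₹30,000 passes to the descendants.
The descendants' portion (₹30,000) is divided into 2 shares of ₹15,000: Idris takes ₹15,000; Desmond's ₹15,000 share passes to Desmond's issue.
Desmond's share (₹15,000) passes entirely to Dagny.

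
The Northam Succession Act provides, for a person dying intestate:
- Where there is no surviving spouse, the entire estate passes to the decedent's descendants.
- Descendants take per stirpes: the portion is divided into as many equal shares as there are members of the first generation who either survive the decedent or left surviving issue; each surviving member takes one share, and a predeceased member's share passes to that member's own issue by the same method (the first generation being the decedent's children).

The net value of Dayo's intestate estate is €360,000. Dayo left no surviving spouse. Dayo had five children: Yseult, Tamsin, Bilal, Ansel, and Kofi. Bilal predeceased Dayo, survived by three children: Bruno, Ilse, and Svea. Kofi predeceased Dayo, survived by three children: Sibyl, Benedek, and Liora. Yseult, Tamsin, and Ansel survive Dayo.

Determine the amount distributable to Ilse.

The entire €360,000 passes to the descendants.
That amount (€360,000) is divided into 5 shares of €72,000: Yseult, Tamsin, and Ansel each take €72,000; Bilal's €72,000 share passes to Bilal's issue; Kofi's €72,000 share passes to Kofi's issue.
Bilal's share (€72,000) is divided into 3 shares of €24,000: Bruno, Ilse, and Svea each take €24,000.
Kofi's share (€72,000) is divided into 3 shares of €24,000: Sibyl, Benedek, and Liora each take €24,000.

Ilse receives €24,000.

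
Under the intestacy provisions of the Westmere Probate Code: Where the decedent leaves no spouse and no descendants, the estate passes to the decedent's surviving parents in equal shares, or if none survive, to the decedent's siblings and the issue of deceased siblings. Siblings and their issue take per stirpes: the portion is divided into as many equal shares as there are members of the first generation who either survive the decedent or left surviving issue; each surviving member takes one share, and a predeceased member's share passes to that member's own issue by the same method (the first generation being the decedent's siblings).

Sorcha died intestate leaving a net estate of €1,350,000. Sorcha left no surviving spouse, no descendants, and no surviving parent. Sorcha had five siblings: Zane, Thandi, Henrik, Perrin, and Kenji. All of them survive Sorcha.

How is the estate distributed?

The entire €1,350,000 passes to the siblings and their issue.
That amount (€1,350,000) is divided into 5 shares of €270,000: Zane, Thandi, Henrik, Perrin, and Kenji each take €270,000.

Zane: €270,000; Thandi: €270,000; Henrik: €270,000; Perrin: €270,000; Kenji: €270,000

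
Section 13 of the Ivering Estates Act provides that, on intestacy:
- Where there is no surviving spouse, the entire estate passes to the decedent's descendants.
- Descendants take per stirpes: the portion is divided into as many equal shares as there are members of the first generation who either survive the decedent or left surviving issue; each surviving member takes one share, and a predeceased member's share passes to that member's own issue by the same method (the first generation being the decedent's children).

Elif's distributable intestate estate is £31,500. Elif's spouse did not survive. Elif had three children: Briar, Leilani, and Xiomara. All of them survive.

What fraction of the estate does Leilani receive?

The entire £31,500 passes to the descendants.
That amount (£31,500) is divided into 3 shares of £10,500: Briar, Leilani, and Xiomara each take £10,500.

Leilani receives 1/3 of the estate.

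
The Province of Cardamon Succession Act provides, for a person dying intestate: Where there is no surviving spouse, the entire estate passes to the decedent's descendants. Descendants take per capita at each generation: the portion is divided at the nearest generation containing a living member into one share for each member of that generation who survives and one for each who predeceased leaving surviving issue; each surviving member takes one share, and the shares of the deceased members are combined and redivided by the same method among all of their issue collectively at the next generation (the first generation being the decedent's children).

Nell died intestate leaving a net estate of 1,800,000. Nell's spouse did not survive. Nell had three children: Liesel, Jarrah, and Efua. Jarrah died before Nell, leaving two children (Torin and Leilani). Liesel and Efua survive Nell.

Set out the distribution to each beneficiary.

The entire 1,800,000 passes to the descendants.
That amount (1,800,000) is divided at the children's generation into 3 shares of 600,000. Liesel and Efua each take 600,000. The remaining share for the deceased Jarrah (600,000) is carried to the next generation.
That pool (600,000) is divided at the grandchildren's generation equally among Torin and Leilani: 300,000 each.

Liesel: 600,000; Torin: 300,000; Leilani: 300,000; Efua: 600,000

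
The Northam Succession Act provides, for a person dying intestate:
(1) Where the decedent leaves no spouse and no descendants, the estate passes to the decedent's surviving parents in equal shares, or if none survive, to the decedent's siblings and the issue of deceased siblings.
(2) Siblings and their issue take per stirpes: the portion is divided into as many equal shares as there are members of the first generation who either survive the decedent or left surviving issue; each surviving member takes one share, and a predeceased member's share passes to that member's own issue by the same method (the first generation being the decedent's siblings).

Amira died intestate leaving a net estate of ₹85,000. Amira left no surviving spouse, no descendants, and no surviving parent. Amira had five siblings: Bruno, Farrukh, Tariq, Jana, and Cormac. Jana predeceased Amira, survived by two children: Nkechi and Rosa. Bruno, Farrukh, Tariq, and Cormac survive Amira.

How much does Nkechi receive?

Nkechi receives ₹8,500.

The entire ₹85,000 passes to the siblings and their issue.
That amount (₹85,000) is divided into 5 shares of ₹17,000: Bruno, Farrukh, Tariq, and Cormac each take ₹17,000; Jana's ₹17,000 share passes to Jana's issue.
Jana's share (₹17,000) is divided into 2 shares of ₹8,500: Nkechi and Rosa each take ₹8,500.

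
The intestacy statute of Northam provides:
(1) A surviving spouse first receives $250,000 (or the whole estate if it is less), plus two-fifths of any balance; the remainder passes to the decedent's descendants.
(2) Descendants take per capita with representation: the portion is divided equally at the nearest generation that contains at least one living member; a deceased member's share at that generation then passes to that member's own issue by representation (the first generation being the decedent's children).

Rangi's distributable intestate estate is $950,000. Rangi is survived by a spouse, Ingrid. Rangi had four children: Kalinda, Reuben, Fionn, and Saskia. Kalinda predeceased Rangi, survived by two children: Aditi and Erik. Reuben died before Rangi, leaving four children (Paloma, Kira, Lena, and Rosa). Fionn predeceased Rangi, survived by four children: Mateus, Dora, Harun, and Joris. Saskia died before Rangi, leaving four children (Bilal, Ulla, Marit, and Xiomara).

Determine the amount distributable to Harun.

Harun receives $30,000.

Ingrid first takes $250,000, leaving a balance of $700,000. Ingrid then takes two-fifths of the balance ($280,000), for a total of $530,000. The remaining $420,000 passes to the descendants.
No child survives, so the initial division is made at the grandchildren's generation.
The descendants' portion ($420,000) is divided into 14 shares of $30,000: Aditi, Erik, Paloma, Kira, Lena, Rosa, Mateus, Dora, Harun, Joris, Bilal, Ulla, Marit, and Xiomara each take $30,000.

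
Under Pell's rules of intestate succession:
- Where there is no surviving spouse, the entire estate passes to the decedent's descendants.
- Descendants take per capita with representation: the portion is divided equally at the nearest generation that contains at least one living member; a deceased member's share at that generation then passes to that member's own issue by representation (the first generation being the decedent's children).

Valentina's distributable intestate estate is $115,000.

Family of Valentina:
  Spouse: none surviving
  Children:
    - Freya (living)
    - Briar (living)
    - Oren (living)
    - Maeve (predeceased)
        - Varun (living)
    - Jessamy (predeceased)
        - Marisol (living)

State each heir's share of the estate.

The entire $115,000 passes to the descendants.
That amount ($115,000) is divided into 5 shares of $23,000: Freya, Briar, and Oren each take $23,000; Maeve's $23,000 share passes to Maeve's issue; Jessamy's $23,000 share passes to Jessamy's issue.
Maeve's share ($23,000) passes entirely to Varun.
Jessamy's share ($23,000) passes entirely to Marisol.

Freya: $23,000; Briar: $23,000; Oren: $23,000; Varun: $23,000; Marisol: $23,000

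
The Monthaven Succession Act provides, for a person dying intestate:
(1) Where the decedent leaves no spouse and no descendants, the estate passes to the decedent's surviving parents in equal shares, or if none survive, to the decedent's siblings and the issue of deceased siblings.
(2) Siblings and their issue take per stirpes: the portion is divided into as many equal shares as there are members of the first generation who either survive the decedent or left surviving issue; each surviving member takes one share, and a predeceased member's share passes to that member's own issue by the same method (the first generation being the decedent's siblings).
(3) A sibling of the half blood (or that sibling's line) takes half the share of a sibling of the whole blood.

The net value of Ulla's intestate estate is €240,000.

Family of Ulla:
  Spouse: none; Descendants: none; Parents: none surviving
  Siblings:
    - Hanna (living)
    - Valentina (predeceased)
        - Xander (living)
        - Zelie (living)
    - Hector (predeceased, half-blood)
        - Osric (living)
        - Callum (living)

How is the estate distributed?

Hanna: €96,000; Xander: €48,000; Zelie: €48,000; Osric: €24,000; Callum: €24,000

The entire €240,000 passes to the siblings and their issue.
Counting each half-blood sibling's line as half a unit, there are 5/2 units in €240,000, so one unit is €96,000. Whole-blood lines (Hanna and Valentina) take €96,000 each; half-blood lines (Hector) take €48,000 each.
Valentina's share (€96,000) is divided into 2 shares of €48,000: Xander and Zelie each take €48,000.
Hector's share (€48,000) is divided into 2 shares of €24,000: Osric and Callum each take €24,000.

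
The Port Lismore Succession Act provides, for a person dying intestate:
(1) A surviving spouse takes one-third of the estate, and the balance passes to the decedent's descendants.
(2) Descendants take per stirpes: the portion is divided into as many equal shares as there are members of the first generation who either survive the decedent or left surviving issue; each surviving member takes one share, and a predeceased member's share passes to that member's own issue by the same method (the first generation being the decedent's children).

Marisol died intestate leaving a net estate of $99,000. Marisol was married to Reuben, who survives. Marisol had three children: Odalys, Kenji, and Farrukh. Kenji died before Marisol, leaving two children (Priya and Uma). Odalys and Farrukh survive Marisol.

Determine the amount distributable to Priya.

Priya receives $11,000.

Reuben takes one-third of $99,000 = $33,000. The remaining $66,000 passes to the descendants.
The descendants' portion ($66,000) is divided into 3 shares of $22,000: Odalys and Farrukh each take $22,000; Kenji's $22,000 share passes to Kenji's issue.
Kenji's share ($22,000) is divided into 2 shares of $11,000: Priya and Uma each take $11,000.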